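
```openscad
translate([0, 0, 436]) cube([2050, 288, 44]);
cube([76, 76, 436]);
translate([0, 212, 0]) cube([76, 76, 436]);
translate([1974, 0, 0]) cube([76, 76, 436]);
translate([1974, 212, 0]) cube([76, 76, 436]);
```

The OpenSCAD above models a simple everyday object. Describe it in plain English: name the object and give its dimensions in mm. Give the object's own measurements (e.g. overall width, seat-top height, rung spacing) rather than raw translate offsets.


A long wooden bench with a 2050 mm (x) × 288 mm (y) seat, 44 mm thick, its top surface 480 mm above the floor. Four 76 mm square legs at the seat corners, flush with the edges, run from z = 0 to the seat underside.


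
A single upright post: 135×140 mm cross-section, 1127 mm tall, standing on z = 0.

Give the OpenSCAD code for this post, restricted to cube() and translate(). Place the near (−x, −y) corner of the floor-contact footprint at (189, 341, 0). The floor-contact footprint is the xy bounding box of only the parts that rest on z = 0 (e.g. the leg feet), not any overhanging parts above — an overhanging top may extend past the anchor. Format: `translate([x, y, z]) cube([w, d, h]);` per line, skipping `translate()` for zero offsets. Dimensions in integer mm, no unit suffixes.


translate([189, 341, 0]) cube([135, 140, 1127]);


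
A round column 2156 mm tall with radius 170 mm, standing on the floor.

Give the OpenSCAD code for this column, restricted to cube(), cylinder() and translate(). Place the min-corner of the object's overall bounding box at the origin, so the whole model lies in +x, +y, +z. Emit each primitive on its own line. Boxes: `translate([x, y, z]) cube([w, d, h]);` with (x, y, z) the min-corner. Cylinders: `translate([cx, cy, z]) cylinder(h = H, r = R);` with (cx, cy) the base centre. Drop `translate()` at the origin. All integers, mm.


translate([170, 170, 0]) cylinder(h = 2156, r = 170);


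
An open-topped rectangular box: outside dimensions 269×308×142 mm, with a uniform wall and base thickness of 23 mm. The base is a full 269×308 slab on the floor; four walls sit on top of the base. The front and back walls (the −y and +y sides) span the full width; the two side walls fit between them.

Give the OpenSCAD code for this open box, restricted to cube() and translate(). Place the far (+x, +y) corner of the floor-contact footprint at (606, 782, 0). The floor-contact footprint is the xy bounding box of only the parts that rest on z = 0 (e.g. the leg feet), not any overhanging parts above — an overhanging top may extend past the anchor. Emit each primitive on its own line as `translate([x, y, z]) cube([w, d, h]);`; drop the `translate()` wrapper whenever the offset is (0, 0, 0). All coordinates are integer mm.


translate([337, 474, 0]) cube([269, 308, 23]);
translate([337, 474, 23]) cube([269, 23, 119]);
translate([337, 759, 23]) cube([269, 23, 119]);
translate([337, 497, 23]) cube([23, 262, 119]);
translate([583, 497, 23]) cube([23, 262, 119]);


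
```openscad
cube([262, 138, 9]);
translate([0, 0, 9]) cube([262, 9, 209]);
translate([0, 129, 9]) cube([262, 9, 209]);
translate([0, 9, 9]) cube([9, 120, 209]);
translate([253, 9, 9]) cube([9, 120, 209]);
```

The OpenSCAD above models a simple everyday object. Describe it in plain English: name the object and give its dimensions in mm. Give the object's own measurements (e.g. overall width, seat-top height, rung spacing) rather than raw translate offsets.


An open-topped rectangular box: outside dimensions 262×138×218 mm, with a uniform wall and base thickness of 9 mm. The base is a full 262×138 slab on the floor; four walls sit on top of the base. The front and back walls (the −y and +y sides) span the full width; the two side walls fit between them.


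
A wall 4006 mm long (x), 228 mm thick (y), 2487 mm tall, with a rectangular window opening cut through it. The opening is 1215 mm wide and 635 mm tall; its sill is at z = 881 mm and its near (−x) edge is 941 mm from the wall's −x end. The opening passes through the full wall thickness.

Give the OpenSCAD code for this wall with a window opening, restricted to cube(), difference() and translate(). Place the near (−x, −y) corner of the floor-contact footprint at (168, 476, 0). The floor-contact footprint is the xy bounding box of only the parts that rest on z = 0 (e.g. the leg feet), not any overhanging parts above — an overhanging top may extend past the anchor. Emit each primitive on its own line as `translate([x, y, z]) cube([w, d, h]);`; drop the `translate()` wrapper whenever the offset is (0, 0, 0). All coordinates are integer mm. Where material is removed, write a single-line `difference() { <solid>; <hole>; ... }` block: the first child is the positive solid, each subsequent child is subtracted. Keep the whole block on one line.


difference() { translate([168, 476, 0]) cube([4006, 228, 2487]); translate([1109, 476, 881]) cube([1215, 228, 635]); }


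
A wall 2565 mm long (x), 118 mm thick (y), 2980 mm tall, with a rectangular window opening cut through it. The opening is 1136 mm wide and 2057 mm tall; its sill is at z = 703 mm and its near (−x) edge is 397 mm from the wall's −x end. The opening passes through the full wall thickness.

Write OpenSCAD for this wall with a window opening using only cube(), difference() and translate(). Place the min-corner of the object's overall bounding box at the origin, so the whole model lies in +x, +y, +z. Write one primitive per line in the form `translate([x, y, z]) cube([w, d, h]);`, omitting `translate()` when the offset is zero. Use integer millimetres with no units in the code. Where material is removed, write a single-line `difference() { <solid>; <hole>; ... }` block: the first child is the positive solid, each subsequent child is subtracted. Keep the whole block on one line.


difference() { cube([2565, 118, 2980]); translate([397, 0, 703]) cube([1136, 118, 2057]); }


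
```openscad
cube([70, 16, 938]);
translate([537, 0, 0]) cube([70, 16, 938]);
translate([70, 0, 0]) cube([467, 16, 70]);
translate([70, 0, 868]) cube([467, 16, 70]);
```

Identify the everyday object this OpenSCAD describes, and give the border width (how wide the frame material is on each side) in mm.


A picture frame. The border width is 70 mm.

Four thin pieces enclosing a rectangular opening — a picture frame. The two full-height stiles are 938 mm tall; the top rail sits at z = 868 and is 70 mm tall, so the border above the opening is 938 − 868 = 70 mm, matching the stile x-width.


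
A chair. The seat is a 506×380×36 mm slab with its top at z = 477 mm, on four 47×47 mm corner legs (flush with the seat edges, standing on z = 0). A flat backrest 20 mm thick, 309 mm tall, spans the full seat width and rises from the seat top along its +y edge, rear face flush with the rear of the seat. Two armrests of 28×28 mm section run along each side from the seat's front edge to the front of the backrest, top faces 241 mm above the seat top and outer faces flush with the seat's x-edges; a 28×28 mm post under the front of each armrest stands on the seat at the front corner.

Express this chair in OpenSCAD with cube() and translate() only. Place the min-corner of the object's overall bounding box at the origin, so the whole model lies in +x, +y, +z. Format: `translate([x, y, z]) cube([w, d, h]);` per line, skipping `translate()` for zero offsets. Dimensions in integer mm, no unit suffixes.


translate([0, 0, 441]) cube([506, 380, 36]);
cube([47, 47, 441]);
translate([459, 0, 0]) cube([47, 47, 441]);
translate([0, 333, 0]) cube([47, 47, 441]);
translate([459, 333, 0]) cube([47, 47, 441]);
translate([0, 360, 477]) cube([506, 20, 309]);
translate([0, 0, 690]) cube([28, 360, 28]);
translate([478, 0, 690]) cube([28, 360, 28]);
translate([0, 0, 477]) cube([28, 28, 213]);
translate([478, 0, 477]) cube([28, 28, 213]);


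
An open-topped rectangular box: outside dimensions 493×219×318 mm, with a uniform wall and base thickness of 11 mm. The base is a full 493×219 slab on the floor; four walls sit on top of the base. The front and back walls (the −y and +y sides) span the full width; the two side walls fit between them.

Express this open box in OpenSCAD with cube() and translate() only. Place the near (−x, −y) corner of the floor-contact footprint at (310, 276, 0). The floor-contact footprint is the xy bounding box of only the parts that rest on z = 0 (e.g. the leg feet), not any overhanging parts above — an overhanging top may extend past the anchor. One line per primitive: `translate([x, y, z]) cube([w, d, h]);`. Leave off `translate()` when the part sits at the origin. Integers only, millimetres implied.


translate([310, 276, 0]) cube([493, 219, 11]);
translate([310, 276, 11]) cube([493, 11, 307]);
translate([310, 484, 11]) cube([493, 11, 307]);
translate([310, 287, 11]) cube([11, 197, 307]);
translate([792, 287, 11]) cube([11, 197, 307]);


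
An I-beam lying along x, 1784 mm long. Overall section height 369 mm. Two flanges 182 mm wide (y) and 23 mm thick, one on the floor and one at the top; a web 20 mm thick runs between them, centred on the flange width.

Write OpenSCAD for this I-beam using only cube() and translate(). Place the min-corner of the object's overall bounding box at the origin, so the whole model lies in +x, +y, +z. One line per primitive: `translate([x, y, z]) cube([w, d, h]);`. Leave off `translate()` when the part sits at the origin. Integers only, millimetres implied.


cube([1784, 182, 23]);
translate([0, 81, 23]) cube([1784, 20, 323]);
translate([0, 0, 346]) cube([1784, 182, 23]);


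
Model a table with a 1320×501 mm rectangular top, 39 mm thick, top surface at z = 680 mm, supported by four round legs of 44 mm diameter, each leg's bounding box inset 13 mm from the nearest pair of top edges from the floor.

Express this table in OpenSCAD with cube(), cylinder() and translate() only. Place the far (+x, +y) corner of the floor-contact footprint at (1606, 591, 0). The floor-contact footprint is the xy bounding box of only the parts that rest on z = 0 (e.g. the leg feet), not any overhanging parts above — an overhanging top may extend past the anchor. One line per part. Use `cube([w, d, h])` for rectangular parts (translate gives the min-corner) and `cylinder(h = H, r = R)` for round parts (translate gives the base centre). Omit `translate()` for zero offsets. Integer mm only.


translate([299, 103, 641]) cube([1320, 501, 39]);
translate([334, 138, 0]) cylinder(h = 641, r = 22);
translate([1584, 138, 0]) cylinder(h = 641, r = 22);
translate([334, 569, 0]) cylinder(h = 641, r = 22);
translate([1584, 569, 0]) cylinder(h = 641, r = 22);


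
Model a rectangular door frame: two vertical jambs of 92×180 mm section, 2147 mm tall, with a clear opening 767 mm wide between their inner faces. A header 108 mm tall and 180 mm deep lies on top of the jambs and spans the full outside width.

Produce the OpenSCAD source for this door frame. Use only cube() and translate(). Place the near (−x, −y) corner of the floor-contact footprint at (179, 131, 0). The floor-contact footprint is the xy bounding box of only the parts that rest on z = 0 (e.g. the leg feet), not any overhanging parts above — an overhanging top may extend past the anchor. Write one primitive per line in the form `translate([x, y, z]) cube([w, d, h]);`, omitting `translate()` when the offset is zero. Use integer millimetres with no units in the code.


translate([179, 131, 0]) cube([92, 180, 2147]);
translate([1038, 131, 0]) cube([92, 180, 2147]);
translate([179, 131, 2147]) cube([951, 180, 108]);


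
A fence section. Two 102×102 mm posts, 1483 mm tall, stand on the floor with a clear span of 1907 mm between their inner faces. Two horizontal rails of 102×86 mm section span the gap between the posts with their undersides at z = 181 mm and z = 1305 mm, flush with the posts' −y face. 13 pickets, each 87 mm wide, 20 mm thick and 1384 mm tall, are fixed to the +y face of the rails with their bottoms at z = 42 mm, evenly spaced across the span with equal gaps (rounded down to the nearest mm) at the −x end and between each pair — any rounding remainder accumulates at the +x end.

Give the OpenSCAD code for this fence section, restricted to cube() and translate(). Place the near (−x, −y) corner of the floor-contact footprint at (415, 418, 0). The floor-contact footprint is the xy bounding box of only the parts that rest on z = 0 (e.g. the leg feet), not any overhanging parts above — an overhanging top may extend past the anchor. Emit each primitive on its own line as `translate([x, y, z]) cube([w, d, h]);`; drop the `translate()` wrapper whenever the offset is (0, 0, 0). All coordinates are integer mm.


translate([415, 418, 0]) cube([102, 102, 1483]);
translate([2424, 418, 0]) cube([102, 102, 1483]);
translate([517, 418, 181]) cube([1907, 102, 86]);
translate([517, 418, 1305]) cube([1907, 102, 86]);
translate([572, 520, 42]) cube([87, 20, 1384]);
translate([714, 520, 42]) cube([87, 20, 1384]);
translate([856, 520, 42]) cube([87, 20, 1384]);
translate([998, 520, 42]) cube([87, 20, 1384]);
translate([1140, 520, 42]) cube([87, 20, 1384]);
translate([1282, 520, 42]) cube([87, 20, 1384]);
translate([1424, 520, 42]) cube([87, 20, 1384]);
translate([1566, 520, 42]) cube([87, 20, 1384]);
translate([1708, 520, 42]) cube([87, 20, 1384]);
translate([1850, 520, 42]) cube([87, 20, 1384]);
translate([1992, 520, 42]) cube([87, 20, 1384]);
translate([2134, 520, 42]) cube([87, 20, 1384]);
translate([2276, 520, 42]) cube([87, 20, 1384]);


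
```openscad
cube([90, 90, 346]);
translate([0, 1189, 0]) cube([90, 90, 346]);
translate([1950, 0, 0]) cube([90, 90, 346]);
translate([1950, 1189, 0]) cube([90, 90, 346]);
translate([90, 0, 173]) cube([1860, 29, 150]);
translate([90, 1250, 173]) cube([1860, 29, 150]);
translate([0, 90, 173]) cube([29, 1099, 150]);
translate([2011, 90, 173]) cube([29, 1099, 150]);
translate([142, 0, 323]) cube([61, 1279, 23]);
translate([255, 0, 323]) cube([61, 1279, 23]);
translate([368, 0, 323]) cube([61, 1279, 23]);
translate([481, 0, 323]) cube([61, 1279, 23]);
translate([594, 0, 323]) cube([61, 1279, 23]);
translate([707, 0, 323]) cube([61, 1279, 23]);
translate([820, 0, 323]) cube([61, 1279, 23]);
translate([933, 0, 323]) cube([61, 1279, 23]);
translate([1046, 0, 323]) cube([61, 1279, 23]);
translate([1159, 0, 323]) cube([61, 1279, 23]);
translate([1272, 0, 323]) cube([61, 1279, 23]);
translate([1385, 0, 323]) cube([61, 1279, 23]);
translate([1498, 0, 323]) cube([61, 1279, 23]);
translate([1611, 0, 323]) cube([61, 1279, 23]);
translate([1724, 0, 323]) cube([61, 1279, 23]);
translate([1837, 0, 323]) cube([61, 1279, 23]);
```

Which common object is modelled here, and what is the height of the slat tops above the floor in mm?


A bed frame. The slat-top height is 346 mm.

Four posts, four rails, and a row of slats — a bed frame. Slats sit on the rails at z = 173 + 150 = 323; with slat thickness 23, the top is 346 mm.


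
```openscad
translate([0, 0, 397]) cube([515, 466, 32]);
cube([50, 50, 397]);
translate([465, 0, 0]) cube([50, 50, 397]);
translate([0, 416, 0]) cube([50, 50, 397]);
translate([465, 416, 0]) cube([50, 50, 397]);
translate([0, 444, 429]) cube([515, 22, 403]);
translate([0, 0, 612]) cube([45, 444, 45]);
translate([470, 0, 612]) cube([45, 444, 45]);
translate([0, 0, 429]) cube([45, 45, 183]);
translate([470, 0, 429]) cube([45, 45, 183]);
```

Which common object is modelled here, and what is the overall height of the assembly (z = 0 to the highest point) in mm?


A chair. The overall height is 832 mm.

A slab on four corner posts with a tall panel at the back — a chair. The seat slab sits at z = 397 with thickness 32, and the 403 mm backrest starts at the seat top, so the overall height is 397 + 32 + 403 = 832 mm.


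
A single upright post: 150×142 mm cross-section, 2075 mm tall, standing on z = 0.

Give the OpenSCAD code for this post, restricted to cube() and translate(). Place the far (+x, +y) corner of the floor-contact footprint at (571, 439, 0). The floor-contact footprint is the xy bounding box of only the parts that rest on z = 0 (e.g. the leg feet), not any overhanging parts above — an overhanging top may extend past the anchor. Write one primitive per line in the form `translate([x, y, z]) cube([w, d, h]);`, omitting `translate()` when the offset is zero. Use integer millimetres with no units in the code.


translate([421, 297, 0]) cube([150, 142, 2075]);


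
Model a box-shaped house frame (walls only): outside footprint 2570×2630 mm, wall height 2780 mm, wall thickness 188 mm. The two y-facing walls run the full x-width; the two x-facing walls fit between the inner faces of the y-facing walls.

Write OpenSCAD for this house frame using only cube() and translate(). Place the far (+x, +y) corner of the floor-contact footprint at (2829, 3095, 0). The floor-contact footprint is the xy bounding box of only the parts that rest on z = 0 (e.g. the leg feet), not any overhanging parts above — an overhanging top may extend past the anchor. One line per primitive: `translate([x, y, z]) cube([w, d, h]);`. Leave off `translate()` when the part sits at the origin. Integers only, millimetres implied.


translate([259, 465, 0]) cube([2570, 188, 2780]);
translate([259, 2907, 0]) cube([2570, 188, 2780]);
translate([259, 653, 0]) cube([188, 2254, 2780]);
translate([2641, 653, 0]) cube([188, 2254, 2780]);


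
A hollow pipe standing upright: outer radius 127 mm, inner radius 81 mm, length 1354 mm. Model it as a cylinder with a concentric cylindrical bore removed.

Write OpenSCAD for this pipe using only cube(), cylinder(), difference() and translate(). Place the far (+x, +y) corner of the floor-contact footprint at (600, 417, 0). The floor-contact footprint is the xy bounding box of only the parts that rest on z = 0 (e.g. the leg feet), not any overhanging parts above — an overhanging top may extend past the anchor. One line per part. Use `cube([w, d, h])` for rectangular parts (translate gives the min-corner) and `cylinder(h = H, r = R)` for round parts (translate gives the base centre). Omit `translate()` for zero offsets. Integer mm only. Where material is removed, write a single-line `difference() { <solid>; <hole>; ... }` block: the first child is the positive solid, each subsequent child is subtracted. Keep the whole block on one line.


difference() { translate([473, 290, 0]) cylinder(h = 1354, r = 127); translate([473, 290, 0]) cylinder(h = 1354, r = 81); }


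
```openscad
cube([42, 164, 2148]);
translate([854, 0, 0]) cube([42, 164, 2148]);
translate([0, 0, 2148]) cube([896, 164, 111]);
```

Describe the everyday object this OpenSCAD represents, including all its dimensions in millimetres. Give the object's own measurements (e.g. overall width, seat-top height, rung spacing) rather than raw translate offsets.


A door frame. The clear opening is 812 mm wide and 2148 mm high. Two 42 mm wide jambs, 164 mm deep, stand either side of the opening from the floor to the top of the opening. A 111 mm thick head sits across the top of both jambs, spanning the full outside width of the frame.


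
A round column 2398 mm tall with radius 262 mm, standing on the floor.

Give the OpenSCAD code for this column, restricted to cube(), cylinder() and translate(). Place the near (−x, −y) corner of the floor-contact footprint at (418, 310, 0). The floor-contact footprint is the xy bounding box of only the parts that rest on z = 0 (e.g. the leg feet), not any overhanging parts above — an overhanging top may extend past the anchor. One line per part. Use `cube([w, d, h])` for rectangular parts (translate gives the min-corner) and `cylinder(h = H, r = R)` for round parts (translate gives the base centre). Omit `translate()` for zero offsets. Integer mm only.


translate([680, 572, 0]) cylinder(h = 2398, r = 262);


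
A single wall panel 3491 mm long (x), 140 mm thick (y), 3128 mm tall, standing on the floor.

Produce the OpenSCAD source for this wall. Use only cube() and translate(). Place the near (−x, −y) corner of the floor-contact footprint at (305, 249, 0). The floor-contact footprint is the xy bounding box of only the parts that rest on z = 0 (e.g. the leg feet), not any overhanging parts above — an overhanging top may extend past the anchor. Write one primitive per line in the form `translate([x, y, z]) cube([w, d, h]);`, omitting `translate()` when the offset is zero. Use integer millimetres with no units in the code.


translate([305, 249, 0]) cube([3491, 140, 3128]);


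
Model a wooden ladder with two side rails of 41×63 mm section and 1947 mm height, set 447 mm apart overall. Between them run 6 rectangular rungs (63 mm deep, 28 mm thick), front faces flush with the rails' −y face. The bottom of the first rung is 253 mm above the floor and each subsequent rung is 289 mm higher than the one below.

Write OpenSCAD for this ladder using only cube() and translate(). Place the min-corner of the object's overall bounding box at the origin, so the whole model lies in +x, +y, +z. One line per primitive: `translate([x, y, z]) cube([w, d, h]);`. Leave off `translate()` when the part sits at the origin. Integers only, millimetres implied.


cube([41, 63, 1947]);
translate([406, 0, 0]) cube([41, 63, 1947]);
translate([41, 0, 253]) cube([365, 63, 28]);
translate([41, 0, 542]) cube([365, 63, 28]);
translate([41, 0, 831]) cube([365, 63, 28]);
translate([41, 0, 1120]) cube([365, 63, 28]);
translate([41, 0, 1409]) cube([365, 63, 28]);
translate([41, 0, 1698]) cube([365, 63, 28]);


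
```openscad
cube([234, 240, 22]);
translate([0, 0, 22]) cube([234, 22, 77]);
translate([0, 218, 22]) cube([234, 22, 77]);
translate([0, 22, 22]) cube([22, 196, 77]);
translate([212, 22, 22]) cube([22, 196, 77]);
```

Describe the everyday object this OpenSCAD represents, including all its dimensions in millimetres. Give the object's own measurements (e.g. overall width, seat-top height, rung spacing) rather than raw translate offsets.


An open-topped rectangular box: outside dimensions 234×240×99 mm, with a uniform wall and base thickness of 22 mm. The base is a full 234×240 slab on the floor; four walls sit on top of the base. The front and back walls (the −y and +y sides) span the full width; the two side walls fit between them.


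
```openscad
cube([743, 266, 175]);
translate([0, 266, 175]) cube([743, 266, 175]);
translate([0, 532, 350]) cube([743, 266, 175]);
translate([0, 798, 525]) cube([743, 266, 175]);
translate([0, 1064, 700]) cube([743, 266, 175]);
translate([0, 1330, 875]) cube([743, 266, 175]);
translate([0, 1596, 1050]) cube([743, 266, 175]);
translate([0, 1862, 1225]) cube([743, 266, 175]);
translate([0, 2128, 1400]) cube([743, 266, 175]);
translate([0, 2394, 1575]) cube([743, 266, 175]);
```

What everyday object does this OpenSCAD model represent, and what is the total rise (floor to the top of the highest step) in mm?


A staircase. The total rise is 1750 mm.

10 identical blocks, each offset up and back from the previous — a staircase. Each step is 175 mm tall and there are 10 of them, so the total rise is 10 × 175 = 1750 mm.


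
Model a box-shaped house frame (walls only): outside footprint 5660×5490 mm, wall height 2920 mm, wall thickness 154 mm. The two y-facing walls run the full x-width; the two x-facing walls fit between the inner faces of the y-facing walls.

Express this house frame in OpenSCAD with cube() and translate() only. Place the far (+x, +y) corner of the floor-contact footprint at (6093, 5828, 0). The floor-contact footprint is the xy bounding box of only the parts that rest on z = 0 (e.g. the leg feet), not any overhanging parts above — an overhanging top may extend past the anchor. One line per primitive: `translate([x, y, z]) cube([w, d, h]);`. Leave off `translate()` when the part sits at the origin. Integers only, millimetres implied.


translate([433, 338, 0]) cube([5660, 154, 2920]);
translate([433, 5674, 0]) cube([5660, 154, 2920]);
translate([433, 492, 0]) cube([154, 5182, 2920]);
translate([5939, 492, 0]) cube([154, 5182, 2920]);


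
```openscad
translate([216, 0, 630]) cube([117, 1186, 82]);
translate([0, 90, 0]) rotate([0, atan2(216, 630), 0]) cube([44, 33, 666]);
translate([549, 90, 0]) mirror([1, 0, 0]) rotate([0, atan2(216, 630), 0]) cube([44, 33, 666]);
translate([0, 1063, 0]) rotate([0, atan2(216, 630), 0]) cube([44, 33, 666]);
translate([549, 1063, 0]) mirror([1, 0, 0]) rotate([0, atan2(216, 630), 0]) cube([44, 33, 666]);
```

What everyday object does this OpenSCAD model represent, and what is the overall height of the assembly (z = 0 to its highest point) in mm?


A sawhorse. The overall height is 712 mm.

A beam across two mirrored pairs of raked legs — a sawhorse. The beam's underside is at z = 630 (matching the legs' vertical rise in atan2(216, 630)) and the beam is 82 mm tall, so its top is at 630 + 82 = 712 mm. The raked legs top out at the beam's underside, so that is the highest point.


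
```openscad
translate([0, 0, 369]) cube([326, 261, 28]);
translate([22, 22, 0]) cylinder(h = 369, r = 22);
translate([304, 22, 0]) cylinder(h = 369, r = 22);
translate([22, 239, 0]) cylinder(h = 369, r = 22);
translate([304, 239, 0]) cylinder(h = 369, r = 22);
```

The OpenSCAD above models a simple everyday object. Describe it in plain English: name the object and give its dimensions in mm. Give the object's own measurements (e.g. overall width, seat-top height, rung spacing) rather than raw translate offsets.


A four-legged stool. The seat is a 326×261×28 mm slab whose top surface is at z = 397 mm; four round legs, each 44 mm in diameter, run from the floor (z = 0) to the underside of the seat, each leg's axis is inset half a diameter from the nearest pair of seat edges (so the leg's bounding box is flush with the corner).


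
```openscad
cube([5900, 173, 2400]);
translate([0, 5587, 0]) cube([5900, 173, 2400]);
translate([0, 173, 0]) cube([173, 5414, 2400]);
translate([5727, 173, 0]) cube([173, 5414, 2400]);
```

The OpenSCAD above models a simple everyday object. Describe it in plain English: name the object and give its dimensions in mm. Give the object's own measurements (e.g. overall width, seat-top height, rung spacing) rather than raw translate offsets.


The wall frame of a small rectangular building: four walls, each 2400 mm tall and 173 mm thick, enclosing a footprint 5900 mm (x) by 5760 mm (y) outside-to-outside, with no floor or roof. The front and back walls (the −y and +y sides) span the full width; the two side walls fit between them.


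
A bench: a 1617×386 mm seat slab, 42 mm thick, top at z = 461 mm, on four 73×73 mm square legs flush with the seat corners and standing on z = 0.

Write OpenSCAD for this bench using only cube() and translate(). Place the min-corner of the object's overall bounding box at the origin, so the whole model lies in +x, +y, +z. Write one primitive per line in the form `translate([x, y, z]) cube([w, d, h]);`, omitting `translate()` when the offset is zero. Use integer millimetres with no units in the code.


translate([0, 0, 419]) cube([1617, 386, 42]);
cube([73, 73, 419]);
translate([0, 313, 0]) cube([73, 73, 419]);
translate([1544, 0, 0]) cube([73, 73, 419]);
translate([1544, 313, 0]) cube([73, 73, 419]);


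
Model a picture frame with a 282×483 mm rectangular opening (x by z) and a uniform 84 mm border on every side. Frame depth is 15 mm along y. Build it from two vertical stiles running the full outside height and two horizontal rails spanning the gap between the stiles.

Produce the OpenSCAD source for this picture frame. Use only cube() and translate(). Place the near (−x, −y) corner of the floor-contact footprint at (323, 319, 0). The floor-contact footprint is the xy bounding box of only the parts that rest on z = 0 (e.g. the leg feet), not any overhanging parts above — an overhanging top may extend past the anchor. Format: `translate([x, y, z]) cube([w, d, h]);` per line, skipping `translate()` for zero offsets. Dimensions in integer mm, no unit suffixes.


translate([323, 319, 0]) cube([84, 15, 651]);
translate([689, 319, 0]) cube([84, 15, 651]);
translate([407, 319, 0]) cube([282, 15, 84]);
translate([407, 319, 567]) cube([282, 15, 84]);


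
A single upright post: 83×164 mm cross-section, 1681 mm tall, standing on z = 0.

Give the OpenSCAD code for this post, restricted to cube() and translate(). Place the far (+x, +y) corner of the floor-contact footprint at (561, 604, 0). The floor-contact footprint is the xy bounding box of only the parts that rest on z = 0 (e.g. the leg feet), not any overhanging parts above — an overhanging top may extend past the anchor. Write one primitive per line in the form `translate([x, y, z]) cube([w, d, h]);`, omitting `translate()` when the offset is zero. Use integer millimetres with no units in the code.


translate([478, 440, 0]) cube([83, 164, 1681]);


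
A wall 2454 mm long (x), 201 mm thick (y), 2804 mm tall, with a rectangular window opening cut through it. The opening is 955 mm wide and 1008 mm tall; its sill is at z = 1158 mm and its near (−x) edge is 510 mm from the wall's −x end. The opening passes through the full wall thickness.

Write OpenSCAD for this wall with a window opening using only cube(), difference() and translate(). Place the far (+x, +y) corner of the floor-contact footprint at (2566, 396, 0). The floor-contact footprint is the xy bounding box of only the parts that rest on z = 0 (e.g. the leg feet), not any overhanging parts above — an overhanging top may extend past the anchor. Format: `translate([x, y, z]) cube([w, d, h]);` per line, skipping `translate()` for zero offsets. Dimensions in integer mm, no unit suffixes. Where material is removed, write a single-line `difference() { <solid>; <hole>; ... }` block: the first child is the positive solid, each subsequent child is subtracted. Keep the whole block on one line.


difference() { translate([112, 195, 0]) cube([2454, 201, 2804]); translate([622, 195, 1158]) cube([955, 201, 1008]); }


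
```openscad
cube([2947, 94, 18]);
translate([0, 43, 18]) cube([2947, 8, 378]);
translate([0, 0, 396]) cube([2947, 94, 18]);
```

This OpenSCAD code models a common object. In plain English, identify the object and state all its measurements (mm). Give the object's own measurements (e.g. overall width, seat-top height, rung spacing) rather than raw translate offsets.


An I-beam lying along x, 2947 mm long. Overall section height 414 mm. Two flanges 94 mm wide (y) and 18 mm thick, one on the floor and one at the top; a web 8 mm thick runs between them, centred on the flange width.


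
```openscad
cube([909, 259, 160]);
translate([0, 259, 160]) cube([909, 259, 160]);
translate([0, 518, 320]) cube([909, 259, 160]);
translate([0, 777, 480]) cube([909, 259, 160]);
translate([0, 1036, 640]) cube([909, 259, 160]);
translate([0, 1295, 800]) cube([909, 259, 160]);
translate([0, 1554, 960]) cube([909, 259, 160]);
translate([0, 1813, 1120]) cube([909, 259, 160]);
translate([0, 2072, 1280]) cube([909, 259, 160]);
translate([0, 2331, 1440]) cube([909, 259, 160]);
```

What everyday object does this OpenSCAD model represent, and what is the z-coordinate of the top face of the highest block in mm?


A staircase. The total rise is 1600 mm.

10 identical blocks, each offset up and back from the previous — a staircase. Each step is 160 mm tall and there are 10 of them, so the total rise is 10 × 160 = 1600 mm.


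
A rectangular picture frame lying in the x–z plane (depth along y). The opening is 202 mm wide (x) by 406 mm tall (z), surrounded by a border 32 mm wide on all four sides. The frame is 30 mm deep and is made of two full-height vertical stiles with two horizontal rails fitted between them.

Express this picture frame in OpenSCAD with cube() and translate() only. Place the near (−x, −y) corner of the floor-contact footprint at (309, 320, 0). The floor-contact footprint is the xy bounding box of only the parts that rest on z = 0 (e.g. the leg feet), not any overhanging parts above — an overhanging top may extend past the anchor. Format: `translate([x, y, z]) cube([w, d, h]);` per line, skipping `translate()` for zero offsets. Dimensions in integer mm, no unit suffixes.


translate([309, 320, 0]) cube([32, 30, 470]);
translate([543, 320, 0]) cube([32, 30, 470]);
translate([341, 320, 0]) cube([202, 30, 32]);
translate([341, 320, 438]) cube([202, 30, 32]);


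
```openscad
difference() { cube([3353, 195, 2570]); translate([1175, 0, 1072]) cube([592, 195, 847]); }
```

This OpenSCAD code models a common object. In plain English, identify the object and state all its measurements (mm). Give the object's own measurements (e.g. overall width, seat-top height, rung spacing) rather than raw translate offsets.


A wall 3353 mm long (x), 195 mm thick (y), 2570 mm tall, with a rectangular window opening cut through it. The opening is 592 mm wide and 847 mm tall; its sill is at z = 1072 mm and its near (−x) edge is 1175 mm from the wall's −x end. The opening passes through the full wall thickness.


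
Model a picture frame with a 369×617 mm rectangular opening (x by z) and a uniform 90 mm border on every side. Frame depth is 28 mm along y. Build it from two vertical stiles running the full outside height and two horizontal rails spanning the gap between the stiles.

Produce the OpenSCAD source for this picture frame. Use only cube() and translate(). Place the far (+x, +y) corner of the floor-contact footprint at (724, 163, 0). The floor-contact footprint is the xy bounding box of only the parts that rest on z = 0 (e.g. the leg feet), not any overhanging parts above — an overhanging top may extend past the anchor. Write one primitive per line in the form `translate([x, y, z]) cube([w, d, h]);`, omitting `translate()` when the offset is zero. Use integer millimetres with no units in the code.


translate([175, 135, 0]) cube([90, 28, 797]);
translate([634, 135, 0]) cube([90, 28, 797]);
translate([265, 135, 0]) cube([369, 28, 90]);
translate([265, 135, 707]) cube([369, 28, 90]);


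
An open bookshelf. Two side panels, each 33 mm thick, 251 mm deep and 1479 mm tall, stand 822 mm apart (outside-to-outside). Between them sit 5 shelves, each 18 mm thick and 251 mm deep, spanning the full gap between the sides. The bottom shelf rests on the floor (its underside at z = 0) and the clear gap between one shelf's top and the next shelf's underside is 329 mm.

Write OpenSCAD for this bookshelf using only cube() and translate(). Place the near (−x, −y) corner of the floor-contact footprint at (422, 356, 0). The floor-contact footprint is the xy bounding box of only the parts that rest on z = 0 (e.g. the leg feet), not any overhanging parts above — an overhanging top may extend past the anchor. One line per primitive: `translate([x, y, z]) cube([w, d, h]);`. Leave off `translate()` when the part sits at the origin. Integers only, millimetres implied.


translate([422, 356, 0]) cube([33, 251, 1479]);
translate([1211, 356, 0]) cube([33, 251, 1479]);
translate([455, 356, 0]) cube([756, 251, 18]);
translate([455, 356, 347]) cube([756, 251, 18]);
translate([455, 356, 694]) cube([756, 251, 18]);
translate([455, 356, 1041]) cube([756, 251, 18]);
translate([455, 356, 1388]) cube([756, 251, 18]);


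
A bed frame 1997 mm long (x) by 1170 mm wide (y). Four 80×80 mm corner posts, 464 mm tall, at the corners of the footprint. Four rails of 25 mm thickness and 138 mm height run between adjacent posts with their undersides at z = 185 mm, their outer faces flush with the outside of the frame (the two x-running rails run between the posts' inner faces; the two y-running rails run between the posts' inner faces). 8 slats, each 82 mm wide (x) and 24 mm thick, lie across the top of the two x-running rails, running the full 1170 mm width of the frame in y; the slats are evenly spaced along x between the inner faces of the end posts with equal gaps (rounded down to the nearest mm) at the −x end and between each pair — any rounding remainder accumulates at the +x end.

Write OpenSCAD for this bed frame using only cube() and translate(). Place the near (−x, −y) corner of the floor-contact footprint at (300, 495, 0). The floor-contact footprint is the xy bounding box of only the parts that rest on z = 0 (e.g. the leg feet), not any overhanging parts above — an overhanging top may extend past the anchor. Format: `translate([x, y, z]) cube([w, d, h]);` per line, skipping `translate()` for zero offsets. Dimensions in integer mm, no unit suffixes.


translate([300, 495, 0]) cube([80, 80, 464]);
translate([300, 1585, 0]) cube([80, 80, 464]);
translate([2217, 495, 0]) cube([80, 80, 464]);
translate([2217, 1585, 0]) cube([80, 80, 464]);
translate([380, 495, 185]) cube([1837, 25, 138]);
translate([380, 1640, 185]) cube([1837, 25, 138]);
translate([300, 575, 185]) cube([25, 1010, 138]);
translate([2272, 575, 185]) cube([25, 1010, 138]);
translate([511, 495, 323]) cube([82, 1170, 24]);
translate([724, 495, 323]) cube([82, 1170, 24]);
translate([937, 495, 323]) cube([82, 1170, 24]);
translate([1150, 495, 323]) cube([82, 1170, 24]);
translate([1363, 495, 323]) cube([82, 1170, 24]);
translate([1576, 495, 323]) cube([82, 1170, 24]);
translate([1789, 495, 323]) cube([82, 1170, 24]);
translate([2002, 495, 323]) cube([82, 1170, 24]);


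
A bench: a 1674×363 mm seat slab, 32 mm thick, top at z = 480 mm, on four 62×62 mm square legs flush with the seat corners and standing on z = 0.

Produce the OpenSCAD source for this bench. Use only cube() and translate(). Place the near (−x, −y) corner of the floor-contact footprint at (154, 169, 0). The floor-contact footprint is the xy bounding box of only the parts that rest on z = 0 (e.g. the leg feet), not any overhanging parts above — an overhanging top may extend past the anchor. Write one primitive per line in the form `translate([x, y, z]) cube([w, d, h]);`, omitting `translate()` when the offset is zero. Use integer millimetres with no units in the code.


translate([154, 169, 448]) cube([1674, 363, 32]);
translate([154, 169, 0]) cube([62, 62, 448]);
translate([154, 470, 0]) cube([62, 62, 448]);
translate([1766, 169, 0]) cube([62, 62, 448]);
translate([1766, 470, 0]) cube([62, 62, 448]);


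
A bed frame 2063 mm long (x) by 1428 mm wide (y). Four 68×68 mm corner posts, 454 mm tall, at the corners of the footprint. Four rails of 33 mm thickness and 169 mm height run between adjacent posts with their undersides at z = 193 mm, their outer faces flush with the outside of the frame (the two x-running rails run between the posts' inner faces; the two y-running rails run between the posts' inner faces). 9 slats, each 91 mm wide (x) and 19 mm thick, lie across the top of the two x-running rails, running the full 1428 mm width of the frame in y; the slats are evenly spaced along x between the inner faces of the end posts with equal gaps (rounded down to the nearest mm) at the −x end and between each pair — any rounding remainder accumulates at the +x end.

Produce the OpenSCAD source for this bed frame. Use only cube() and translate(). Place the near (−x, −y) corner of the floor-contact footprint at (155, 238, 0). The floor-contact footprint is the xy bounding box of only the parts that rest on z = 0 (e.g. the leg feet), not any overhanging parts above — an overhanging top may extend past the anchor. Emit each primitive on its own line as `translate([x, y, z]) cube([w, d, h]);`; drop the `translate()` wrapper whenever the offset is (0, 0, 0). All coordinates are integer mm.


translate([155, 238, 0]) cube([68, 68, 454]);
translate([155, 1598, 0]) cube([68, 68, 454]);
translate([2150, 238, 0]) cube([68, 68, 454]);
translate([2150, 1598, 0]) cube([68, 68, 454]);
translate([223, 238, 193]) cube([1927, 33, 169]);
translate([223, 1633, 193]) cube([1927, 33, 169]);
translate([155, 306, 193]) cube([33, 1292, 169]);
translate([2185, 306, 193]) cube([33, 1292, 169]);
translate([333, 238, 362]) cube([91, 1428, 19]);
translate([534, 238, 362]) cube([91, 1428, 19]);
translate([735, 238, 362]) cube([91, 1428, 19]);
translate([936, 238, 362]) cube([91, 1428, 19]);
translate([1137, 238, 362]) cube([91, 1428, 19]);
translate([1338, 238, 362]) cube([91, 1428, 19]);
translate([1539, 238, 362]) cube([91, 1428, 19]);
translate([1740, 238, 362]) cube([91, 1428, 19]);
translate([1941, 238, 362]) cube([91, 1428, 19]);
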